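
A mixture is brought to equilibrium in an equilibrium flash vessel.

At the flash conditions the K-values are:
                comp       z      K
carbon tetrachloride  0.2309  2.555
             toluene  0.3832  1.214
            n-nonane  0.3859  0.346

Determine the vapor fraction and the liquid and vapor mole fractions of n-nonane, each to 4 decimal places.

ψ = 0.3149, x_n-nonane = 0.4860, y_n-nonane = 0.1682

Rachford–Rice: g(ψ) = Σ zᵢ(Kᵢ−1)/(1+ψ(Kᵢ−1)) = 0.
g(0) = ΣzᵢKᵢ − 1 = 0.1887 and g(1) = 1 − Σzᵢ/Kᵢ = -0.5213, so a root lies in (0, 1).
Iterate (Newton) starting at ψ = 0.66:
  ψ = 0.6600: g = -0.19500, g' = -0.6604 → ψ = 0.3647
  ψ = 0.3647: g = -0.02626, g' = -0.5271 → ψ = 0.3149
Converged at ψ = 0.3149.
Compositions from xᵢ = zᵢ/(1+ψ(Kᵢ−1)), yᵢ = Kᵢxᵢ:
  carbon tetrachloride: x = 0.1550, y = 0.3960
  toluene: x = 0.3590, y = 0.4358
  n-nonane: x = 0.4860, y = 0.1682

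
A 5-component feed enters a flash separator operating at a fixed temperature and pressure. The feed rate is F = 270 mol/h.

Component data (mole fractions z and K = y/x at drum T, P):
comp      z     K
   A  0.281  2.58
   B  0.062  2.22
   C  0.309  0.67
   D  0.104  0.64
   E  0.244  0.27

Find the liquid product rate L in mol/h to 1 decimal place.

Newton–Raphson from V/F = 0.5:
  V/F = 0.500: g = -0.1533, g' = -0.645 → V/F = 0.262
  V/F = 0.262: g = -0.0022, g' = -0.659 → V/F = 0.259
Converged at V/F = 0.259.
Then V = V/F·F = 0.2591·270 = 70.0 mol/h and L = F − V = 200.0 mol/h.

L = 200.0 mol/h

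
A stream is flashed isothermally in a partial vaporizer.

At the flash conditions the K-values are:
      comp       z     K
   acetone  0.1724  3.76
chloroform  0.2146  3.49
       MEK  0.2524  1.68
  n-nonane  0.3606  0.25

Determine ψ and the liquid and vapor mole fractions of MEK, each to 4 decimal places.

ψ = 0.6207, x_MEK = 0.1775, y_MEK = 0.2982

Let ψ = V/F and solve Σ zᵢ(Kᵢ−1)/(1+ψ(Kᵢ−1)) = 0.
Feasibility: ΣzᵢKᵢ = 1.9114, Σzᵢ/Kᵢ = 1.7000 — both > 1, two phases present.
Newton–Raphson from ψ = 0.5:
  ψ = 0.5000: g = 0.13331, g' = -1.0801 → ψ = 0.6234
  ψ = 0.6234: g = -0.00316, g' = -1.1547 → ψ = 0.6207
Converged at ψ = 0.6207.
Compositions from xᵢ = zᵢ/(1+ψ(Kᵢ−1)), yᵢ = Kᵢxᵢ:
  acetone: x = 0.0635, y = 0.2389
  chloroform: x = 0.0843, y = 0.2942
  MEK: x = 0.1775, y = 0.2982
  n-nonane: x = 0.6747, y = 0.1687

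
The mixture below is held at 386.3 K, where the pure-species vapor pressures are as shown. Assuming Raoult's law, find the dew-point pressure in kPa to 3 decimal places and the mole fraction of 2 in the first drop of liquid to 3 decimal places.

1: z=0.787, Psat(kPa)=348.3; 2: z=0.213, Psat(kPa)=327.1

Pdew = 343.557 kPa, x_2 = 0.224

At the dew point ψ → 1, so Σzᵢ/Kᵢ = 1 with Kᵢ = Pᵢˢᵃᵗ/P ⇒ 1/P = Σzᵢ/Pᵢˢᵃᵗ.
1/P = 0.787/348.3 + 0.213/327.1 = 0.002911 ⇒ P = 343.557 kPa
xᵢ = zᵢP/Pᵢˢᵃᵗ ⇒ x_2 = 0.213·343.557/327.1 = 0.224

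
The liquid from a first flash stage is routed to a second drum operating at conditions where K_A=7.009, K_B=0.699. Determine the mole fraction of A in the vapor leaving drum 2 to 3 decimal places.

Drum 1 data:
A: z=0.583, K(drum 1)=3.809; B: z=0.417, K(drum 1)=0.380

Drum 1:
Rachford–Rice: g(ψ₁) = Σ zᵢ(Kᵢ−1)/(1+ψ₁(Kᵢ−1)) = 0.
g(0) = ΣzᵢKᵢ − 1 = 1.379 and g(1) = 1 − Σzᵢ/Kᵢ = -0.250, so a root lies in (0, 1).
Binary case is linear: z₁(K₁−1)(1+ψ₁(K₂−1)) + z₂(K₂−1)(1+ψ₁(K₁−1)) = 0
⇒ ψ₁ = [z₁(K₁−1)+z₂(K₂−1)] / [−(K₁−1)(K₂−1)] = 1.3791/1.7416 = 0.792
Drum-1 compositions:
  A: x = 0.181, y = 0.689
  B: x = 0.819, y = 0.311
Drum-2 feed = drum-1 liquid: z₂ = (0.1808, 0.8192).
Drum 2:
Let ψ₂ = V/F and solve Σ zᵢ(Kᵢ−1)/(1+ψ₂(Kᵢ−1)) = 0.
Feasibility: ΣzᵢKᵢ = 1.840, Σzᵢ/Kᵢ = 1.198 — both > 1, two phases present.
Newton iteration, ψ₂⁰ = 0.57:
  ψ₂ = 0.570: g = -0.0521, g' = -0.442 → ψ₂ = 0.452
  ψ₂ = 0.452: g = 0.0070, g' = -0.572 → ψ₂ = 0.464
Converged at ψ₂ = 0.464.
  A: x = 0.048, y = 0.334
  B: x = 0.952, y = 0.666

y_A (drum 2) = 0.334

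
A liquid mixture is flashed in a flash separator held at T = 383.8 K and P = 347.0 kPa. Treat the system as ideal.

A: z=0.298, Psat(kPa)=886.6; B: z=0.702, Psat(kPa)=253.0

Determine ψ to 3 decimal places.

ψ = 0.649

Raoult's law: Kᵢ = Pᵢˢᵃᵗ/P = Pᵢˢᵃᵗ/347.0.
  K_A = 886.6/347.0 = 2.55504, K_B = 253.0/347.0 = 0.72911
Let ψ = V/F and solve Σ zᵢ(Kᵢ−1)/(1+ψ(Kᵢ−1)) = 0.
Feasibility: ΣzᵢKᵢ = 1.273, Σzᵢ/Kᵢ = 1.079 — both > 1, two phases present.
Binary case is linear: z₁(K₁−1)(1+ψ(K₂−1)) + z₂(K₂−1)(1+ψ(K₁−1)) = 0
⇒ ψ = [z₁(K₁−1)+z₂(K₂−1)] / [−(K₁−1)(K₂−1)] = 0.2732/0.4213 = 0.649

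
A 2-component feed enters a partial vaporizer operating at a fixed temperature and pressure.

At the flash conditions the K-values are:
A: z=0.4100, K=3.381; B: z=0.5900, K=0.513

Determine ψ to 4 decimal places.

Let ψ = V/F and solve Σ zᵢ(Kᵢ−1)/(1+ψ(Kᵢ−1)) = 0.
Feasibility: ΣzᵢKᵢ = 1.6889, Σzᵢ/Kᵢ = 1.2714 — both > 1, two phases present.
Binary case is linear: z₁(K₁−1)(1+ψ(K₂−1)) + z₂(K₂−1)(1+ψ(K₁−1)) = 0
⇒ ψ = [z₁(K₁−1)+z₂(K₂−1)] / [−(K₁−1)(K₂−1)] = 0.68888/1.15955 = 0.5941

ψ = 0.5941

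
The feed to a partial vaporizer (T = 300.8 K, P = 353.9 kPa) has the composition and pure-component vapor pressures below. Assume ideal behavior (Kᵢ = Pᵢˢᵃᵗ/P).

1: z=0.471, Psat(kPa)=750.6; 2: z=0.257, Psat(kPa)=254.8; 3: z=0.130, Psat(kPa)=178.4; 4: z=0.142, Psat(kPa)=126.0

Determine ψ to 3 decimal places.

Raoult's law: Kᵢ = Pᵢˢᵃᵗ/P = Pᵢˢᵃᵗ/353.9.
  K_1 = 750.6/353.9 = 2.12094, K_2 = 254.8/353.9 = 0.71998, K_3 = 178.4/353.9 = 0.50410, K_4 = 126.0/353.9 = 0.35603
Rachford–Rice: g(ψ) = Σ zᵢ(Kᵢ−1)/(1+ψ(Kᵢ−1)) = 0.
Check two-phase: ΣzᵢKᵢ = 1.300 > 1 and Σzᵢ/Kᵢ = 1.236 > 1, so g(0) = 0.300 > 0 and g(1) = -0.236 < 0.
Newton iteration, ψ⁰ = 0.5:
  ψ = 0.500: g = 0.0341, g' = -0.455 → ψ = 0.575
Converged at ψ = 0.575.

ψ = 0.575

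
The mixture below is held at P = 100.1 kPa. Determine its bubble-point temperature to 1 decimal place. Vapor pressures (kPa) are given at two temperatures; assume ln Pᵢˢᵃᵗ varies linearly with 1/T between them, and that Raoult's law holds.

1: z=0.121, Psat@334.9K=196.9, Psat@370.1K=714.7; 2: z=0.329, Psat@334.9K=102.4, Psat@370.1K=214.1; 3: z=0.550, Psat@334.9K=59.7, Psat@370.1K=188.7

Bubble-point temperature: ΣzᵢPᵢˢᵃᵗ(T) = P. Interpolate ln Pᵢˢᵃᵗ = aᵢ + bᵢ/T.
  T = 334.9 K: ΣzᵢPᵢˢᵃᵗ = 90.35 kPa
  T = 370.1 K: ΣzᵢPᵢˢᵃᵗ = 260.70 kPa
  T = 352.5 K: ΣzᵢPᵢˢᵃᵗ = 156.57 kPa
  T = 343.7 K: ΣzᵢPᵢˢᵃᵗ = 119.56 kPa
  T = 339.3 K: ΣzᵢPᵢˢᵃᵗ = 104.07 kPa
  T = 337.1 K: ΣzᵢPᵢˢᵃᵗ = 97.00 kPa
Interpolating between 337.1 K and 339.3 K gives T ≈ 338.1 K.

T = 338.1 K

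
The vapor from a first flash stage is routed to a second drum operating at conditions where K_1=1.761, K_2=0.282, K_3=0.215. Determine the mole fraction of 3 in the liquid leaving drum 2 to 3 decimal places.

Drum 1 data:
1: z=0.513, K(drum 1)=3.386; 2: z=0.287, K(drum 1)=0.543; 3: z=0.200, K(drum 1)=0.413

Drum 1:
Iterate (Newton) starting at ψ₁ = 0.5:
  ψ₁ = 0.500: g = 0.2220, g' = -0.846 → ψ₁ = 0.762
  ψ₁ = 0.762: g = 0.0204, g' = -0.734 → ψ₁ = 0.790
Converged at ψ₁ = 0.790.
Drum-1 compositions:
  1: x = 0.178, y = 0.602
  2: x = 0.449, y = 0.244
  3: x = 0.373, y = 0.154
Drum-2 feed = drum-1 vapor: z₂ = (0.6020, 0.2439, 0.1540).
Drum 2:
Newton–Raphson from ψ₂ = 0.5:
  ψ₂ = 0.500: g = -0.1404, g' = -0.746 → ψ₂ = 0.312
  ψ₂ = 0.312: g = -0.0155, g' = -0.603 → ψ₂ = 0.286
Converged at ψ₂ = 0.286.
  1: x = 0.494, y = 0.871
  2: x = 0.307, y = 0.087
  3: x = 0.199, y = 0.043

x_3 (drum 2) = 0.199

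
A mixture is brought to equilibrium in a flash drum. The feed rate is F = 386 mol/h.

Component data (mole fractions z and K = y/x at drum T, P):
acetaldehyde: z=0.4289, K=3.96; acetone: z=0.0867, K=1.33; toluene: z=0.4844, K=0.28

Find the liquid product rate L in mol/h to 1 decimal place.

Let β = V/F and solve Σ zᵢ(Kᵢ−1)/(1+β(Kᵢ−1)) = 0.
Feasibility: ΣzᵢKᵢ = 1.9494, Σzᵢ/Kᵢ = 1.9035 — both > 1, two phases present.
Newton iteration, β⁰ = 0.5:
  β = 0.5000: g = -0.00848, g' = -1.2310 → β = 0.4931
Converged at β = 0.4931.
Then V = β·F = 0.4931·386 = 190.3 mol/h and L = F − V = 195.7 mol/h.

L = 195.7 mol/h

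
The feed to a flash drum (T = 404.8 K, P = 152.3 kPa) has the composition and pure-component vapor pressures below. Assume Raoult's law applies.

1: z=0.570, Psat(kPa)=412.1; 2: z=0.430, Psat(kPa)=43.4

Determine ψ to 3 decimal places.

ψ = 0.545

Raoult's law: Kᵢ = Pᵢˢᵃᵗ/P = Pᵢˢᵃᵗ/152.3.
  K_1 = 412.1/152.3 = 2.70584, K_2 = 43.4/152.3 = 0.28496
Let ψ = V/F and solve Σ zᵢ(Kᵢ−1)/(1+ψ(Kᵢ−1)) = 0.
Check two-phase: ΣzᵢKᵢ = 1.665 > 1 and Σzᵢ/Kᵢ = 1.720 > 1, so g(0) = 0.665 > 0 and g(1) = -0.720 < 0.
Newton iteration, ψ⁰ = 0.57:
  ψ = 0.570: g = -0.0260, g' = -1.053 → ψ = 0.545
Converged at ψ = 0.545.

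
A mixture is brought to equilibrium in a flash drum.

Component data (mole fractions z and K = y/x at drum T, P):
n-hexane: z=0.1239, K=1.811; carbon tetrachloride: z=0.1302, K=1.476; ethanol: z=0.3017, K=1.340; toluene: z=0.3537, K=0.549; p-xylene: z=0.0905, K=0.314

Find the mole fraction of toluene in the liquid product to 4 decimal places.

Material balance + equilibrium reduce to Σ zᵢ(Kᵢ−1)/(1+V/F(Kᵢ−1)) = 0.
Feasibility: ΣzᵢKᵢ = 1.0434, Σzᵢ/Kᵢ = 1.3143 — both > 1, two phases present.
Newton iteration, V/F⁰ = 0.5:
  V/F = 0.5000: g = -0.09123, g' = -0.3046 → V/F = 0.2005
  V/F = 0.2005: g = -0.00832, g' = -0.2597 → V/F = 0.1684
  V/F = 0.1684: g = -0.00002, g' = -0.2583 → V/F = 0.1683
Converged at V/F = 0.1683.
Compositions from xᵢ = zᵢ/(1+V/F(Kᵢ−1)), yᵢ = Kᵢxᵢ:
  n-hexane: x = 0.1090, y = 0.1974
  carbon tetrachloride: x = 0.1205, y = 0.1779
  ethanol: x = 0.2854, y = 0.3824
  toluene: x = 0.3828, y = 0.2101
  p-xylene: x = 0.1023, y = 0.0321

x_toluene = 0.3828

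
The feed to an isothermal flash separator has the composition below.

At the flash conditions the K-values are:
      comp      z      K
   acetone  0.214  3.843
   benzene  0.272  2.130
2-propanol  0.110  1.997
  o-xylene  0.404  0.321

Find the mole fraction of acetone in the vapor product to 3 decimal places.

y_acetone = 0.299

Rachford–Rice: g(ψ) = Σ zᵢ(Kᵢ−1)/(1+ψ(Kᵢ−1)) = 0.
Check two-phase: ΣzᵢKᵢ = 1.751 > 1 and Σzᵢ/Kᵢ = 1.497 > 1, so g(0) = 0.751 > 0 and g(1) = -0.497 < 0.
Iterate (Newton) starting at ψ = 0.5:
  ψ = 0.500: g = 0.1055, g' = -0.912 → ψ = 0.616
  ψ = 0.616: g = -0.0009, g' = -0.941 → ψ = 0.615
Converged at ψ = 0.615.
Compositions from xᵢ = zᵢ/(1+ψ(Kᵢ−1)), yᵢ = Kᵢxᵢ:
  acetone: x = 0.078, y = 0.299
  benzene: x = 0.161, y = 0.342
  2-propanol: x = 0.068, y = 0.136
  o-xylene: x = 0.693, y = 0.223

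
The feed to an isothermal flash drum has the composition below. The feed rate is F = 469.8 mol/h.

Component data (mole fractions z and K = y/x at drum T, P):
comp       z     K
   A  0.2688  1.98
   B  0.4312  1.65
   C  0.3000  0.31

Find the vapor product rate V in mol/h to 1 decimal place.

Rachford–Rice: g(V/F) = Σ zᵢ(Kᵢ−1)/(1+V/F(Kᵢ−1)) = 0.
g(0) = ΣzᵢKᵢ − 1 = 0.3367 and g(1) = 1 − Σzᵢ/Kᵢ = -0.3648, so a root lies in (0, 1).
Newton–Raphson from V/F = 0.5:
  V/F = 0.5000: g = 0.07230, g' = -0.5530 → V/F = 0.6307
  V/F = 0.6307: g = -0.00493, g' = -0.6380 → V/F = 0.6230
Converged at V/F = 0.6230.
Then V = V/F·F = 0.6230·469.8 = 292.7 mol/h and L = F − V = 177.1 mol/h.

V = 292.7 mol/h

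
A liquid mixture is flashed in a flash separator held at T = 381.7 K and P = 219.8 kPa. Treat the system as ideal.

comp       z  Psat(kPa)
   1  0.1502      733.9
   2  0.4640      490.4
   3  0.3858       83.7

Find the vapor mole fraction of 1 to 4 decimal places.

Raoult's law: Kᵢ = Pᵢˢᵃᵗ/P = Pᵢˢᵃᵗ/219.8.
  K_1 = 733.9/219.8 = 3.338944, K_2 = 490.4/219.8 = 2.231119, K_3 = 83.7/219.8 = 0.380801
Material balance + equilibrium reduce to Σ zᵢ(Kᵢ−1)/(1+ψ(Kᵢ−1)) = 0.
Feasibility: ΣzᵢKᵢ = 1.6837, Σzᵢ/Kᵢ = 1.2661 — both > 1, two phases present.
Newton iteration, ψ⁰ = 0.6:
  ψ = 0.6000: g = 0.09462, g' = -0.7494 → ψ = 0.7263
  ψ = 0.7263: g = -0.00234, g' = -0.7973 → ψ = 0.7233
Converged at ψ = 0.7233.
Compositions from xᵢ = zᵢ/(1+ψ(Kᵢ−1)), yᵢ = Kᵢxᵢ:
  1: x = 0.0558, y = 0.1863
  2: x = 0.2454, y = 0.5476
  3: x = 0.6988, y = 0.2661

y_1 = 0.1863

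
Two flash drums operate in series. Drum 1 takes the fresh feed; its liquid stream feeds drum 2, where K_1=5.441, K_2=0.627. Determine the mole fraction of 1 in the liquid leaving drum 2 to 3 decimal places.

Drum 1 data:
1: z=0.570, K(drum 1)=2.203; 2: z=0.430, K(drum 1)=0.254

x_1 (drum 2) = 0.077

Drum 1:
Material balance + equilibrium reduce to Σ zᵢ(Kᵢ−1)/(1+ψ₁(Kᵢ−1)) = 0.
g(0) = ΣzᵢKᵢ − 1 = 0.365 and g(1) = 1 − Σzᵢ/Kᵢ = -0.952, so a root lies in (0, 1).
Newton iteration, ψ₁⁰ = 0.5:
  ψ₁ = 0.500: g = -0.0834, g' = -0.930 → ψ₁ = 0.410
  ψ₁ = 0.410: g = -0.0032, g' = -0.867 → ψ₁ = 0.407
Converged at ψ₁ = 0.407.
Drum-1 compositions:
  1: x = 0.383, y = 0.843
  2: x = 0.617, y = 0.157
Drum-2 feed = drum-1 liquid: z₂ = (0.3828, 0.6172).
Drum 2:
Let ψ₂ = V/F and solve Σ zᵢ(Kᵢ−1)/(1+ψ₂(Kᵢ−1)) = 0.
Feasibility: ΣzᵢKᵢ = 2.470, Σzᵢ/Kᵢ = 1.055 — both > 1, two phases present.
Newton iteration, ψ₂⁰ = 0.67:
  ψ₂ = 0.670: g = 0.1206, g' = -0.630 → ψ₂ = 0.861
  ψ₂ = 0.861: g = 0.0130, g' = -0.511 → ψ₂ = 0.887
Converged at ψ₂ = 0.887.
  1: x = 0.077, y = 0.422
  2: x = 0.923, y = 0.578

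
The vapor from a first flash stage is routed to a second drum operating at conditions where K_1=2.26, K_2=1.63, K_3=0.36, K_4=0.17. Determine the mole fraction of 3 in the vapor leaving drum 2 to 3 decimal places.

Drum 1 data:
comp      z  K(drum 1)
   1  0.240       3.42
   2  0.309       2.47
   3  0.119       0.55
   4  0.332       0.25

y_3 (drum 2) = 0.059

Drum 1:
Material balance + equilibrium reduce to Σ zᵢ(Kᵢ−1)/(1+ψ₁(Kᵢ−1)) = 0.
g(0) = ΣzᵢKᵢ − 1 = 0.732 and g(1) = 1 − Σzᵢ/Kᵢ = -0.740, so a root lies in (0, 1).
Iterate (Newton) starting at ψ₁ = 0.34:
  ψ₁ = 0.340: g = 0.2240, g' = -1.090 → ψ₁ = 0.546
  ψ₁ = 0.546: g = 0.0100, g' = -1.044 → ψ₁ = 0.555
Converged at ψ₁ = 0.555.
Drum-1 compositions:
  1: x = 0.102, y = 0.350
  2: x = 0.170, y = 0.420
  3: x = 0.159, y = 0.087
  4: x = 0.569, y = 0.142
Drum-2 feed = drum-1 vapor: z₂ = (0.3503, 0.4203, 0.0872, 0.1422).
Drum 2:
Let ψ₂ = V/F and solve Σ zᵢ(Kᵢ−1)/(1+ψ₂(Kᵢ−1)) = 0.
Feasibility: ΣzᵢKᵢ = 1.532, Σzᵢ/Kᵢ = 1.492 — both > 1, two phases present.
Iterate (Newton) starting at ψ₂ = 0.5:
  ψ₂ = 0.500: g = 0.1883, g' = -0.669 → ψ₂ = 0.781
  ψ₂ = 0.781: g = -0.0476, g' = -1.152 → ψ₂ = 0.740
  ψ₂ = 0.740: g = -0.0030, g' = -1.014 → ψ₂ = 0.737
Converged at ψ₂ = 0.737.
  1: x = 0.182, y = 0.410
  2: x = 0.287, y = 0.468
  3: x = 0.165, y = 0.059
  4: x = 0.366, y = 0.062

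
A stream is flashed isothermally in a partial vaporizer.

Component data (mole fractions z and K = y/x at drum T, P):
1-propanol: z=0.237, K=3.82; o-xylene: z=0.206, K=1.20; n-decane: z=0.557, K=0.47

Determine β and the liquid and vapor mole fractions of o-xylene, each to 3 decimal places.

Rachford–Rice: g(β) = Σ zᵢ(Kᵢ−1)/(1+β(Kᵢ−1)) = 0.
g(0) = ΣzᵢKᵢ − 1 = 0.414 and g(1) = 1 − Σzᵢ/Kᵢ = -0.419, so a root lies in (0, 1).
Iterate (Newton) starting at β = 0.33:
  β = 0.330: g = 0.0270, g' = -0.743 → β = 0.366
  β = 0.366: g = 0.0007, g' = -0.704 → β = 0.367
Converged at β = 0.367.
Compositions from xᵢ = zᵢ/(1+β(Kᵢ−1)), yᵢ = Kᵢxᵢ:
  1-propanol: x = 0.116, y = 0.445
  o-xylene: x = 0.192, y = 0.230
  n-decane: x = 0.692, y = 0.325

β = 0.367, x_o-xylene = 0.192, y_o-xylene = 0.230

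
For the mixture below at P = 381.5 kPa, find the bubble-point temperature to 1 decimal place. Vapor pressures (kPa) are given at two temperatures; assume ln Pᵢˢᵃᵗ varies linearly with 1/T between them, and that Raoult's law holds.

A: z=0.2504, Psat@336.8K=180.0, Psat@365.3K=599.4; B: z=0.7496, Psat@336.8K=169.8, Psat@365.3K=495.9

Bubble-point temperature: ΣzᵢPᵢˢᵃᵗ(T) = P. Interpolate ln Pᵢˢᵃᵗ = aᵢ + bᵢ/T.
  T = 336.8 K: ΣzᵢPᵢˢᵃᵗ = 172.35 kPa
  T = 365.3 K: ΣzᵢPᵢˢᵃᵗ = 521.82 kPa
  T = 351.1 K: ΣzᵢPᵢˢᵃᵗ = 307.18 kPa
  T = 358.2 K: ΣzᵢPᵢˢᵃᵗ = 402.43 kPa
  T = 354.6 K: ΣzᵢPᵢˢᵃᵗ = 351.39 kPa
  T = 356.4 K: ΣzᵢPᵢˢᵃᵗ = 376.17 kPa
Interpolating between 356.4 K and 358.2 K gives T ≈ 356.8 K.

T = 356.8 K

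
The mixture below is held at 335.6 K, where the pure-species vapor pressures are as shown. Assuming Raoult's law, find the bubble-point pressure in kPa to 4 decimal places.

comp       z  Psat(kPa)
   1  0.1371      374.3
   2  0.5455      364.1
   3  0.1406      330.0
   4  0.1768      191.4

At the bubble point ψ → 0, so ΣzᵢKᵢ = 1 with Kᵢ = Pᵢˢᵃᵗ/P ⇒ P = ΣzᵢPᵢˢᵃᵗ.
P = 0.1371·374.3 + 0.5455·364.1 + 0.1406·330.0 + 0.1768·191.4 = 330.1706 kPa

Pbub = 330.1706 kPa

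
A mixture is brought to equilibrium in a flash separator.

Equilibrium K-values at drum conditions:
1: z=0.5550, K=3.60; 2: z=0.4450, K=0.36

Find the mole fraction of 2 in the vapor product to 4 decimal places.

Let ψ = V/F and solve Σ zᵢ(Kᵢ−1)/(1+ψ(Kᵢ−1)) = 0.
g(0) = ΣzᵢKᵢ − 1 = 1.1582 and g(1) = 1 − Σzᵢ/Kᵢ = -0.3903, so a root lies in (0, 1).
Iterate (Newton) starting at ψ = 0.35:
  ψ = 0.3500: g = 0.38849, g' = -1.3311 → ψ = 0.6419
  ψ = 0.6419: g = 0.05734, g' = -1.0518 → ψ = 0.6964
  ψ = 0.6964: g = -0.00035, g' = -1.0681 → ψ = 0.6960
Converged at ψ = 0.6960.
Compositions from xᵢ = zᵢ/(1+ψ(Kᵢ−1)), yᵢ = Kᵢxᵢ:
  1: x = 0.1975, y = 0.7111
  2: x = 0.8025, y = 0.2889

y_2 = 0.2889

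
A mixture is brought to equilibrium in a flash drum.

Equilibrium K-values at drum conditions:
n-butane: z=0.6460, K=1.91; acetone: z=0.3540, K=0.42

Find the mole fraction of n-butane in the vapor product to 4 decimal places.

y_n-butane = 0.7435

Let ψ = V/F and solve Σ zᵢ(Kᵢ−1)/(1+ψ(Kᵢ−1)) = 0.
g(0) = ΣzᵢKᵢ − 1 = 0.3825 and g(1) = 1 − Σzᵢ/Kᵢ = -0.1811, so a root lies in (0, 1).
Binary case is linear: z₁(K₁−1)(1+ψ(K₂−1)) + z₂(K₂−1)(1+ψ(K₁−1)) = 0
⇒ ψ = [z₁(K₁−1)+z₂(K₂−1)] / [−(K₁−1)(K₂−1)] = 0.38254/0.52780 = 0.7248
Compositions from xᵢ = zᵢ/(1+ψ(Kᵢ−1)), yᵢ = Kᵢxᵢ:
  n-butane: x = 0.3893, y = 0.7435
  acetone: x = 0.6107, y = 0.2565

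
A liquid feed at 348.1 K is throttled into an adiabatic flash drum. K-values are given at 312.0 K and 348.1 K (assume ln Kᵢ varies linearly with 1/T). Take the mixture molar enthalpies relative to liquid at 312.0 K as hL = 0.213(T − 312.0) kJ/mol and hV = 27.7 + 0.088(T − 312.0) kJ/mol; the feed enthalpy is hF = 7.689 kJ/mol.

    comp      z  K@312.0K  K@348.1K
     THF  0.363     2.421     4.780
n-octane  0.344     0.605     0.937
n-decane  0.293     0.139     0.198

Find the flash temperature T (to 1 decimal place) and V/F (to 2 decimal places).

Adiabatic flash: solve Rachford–Rice at each trial T, then check hF = ψ·hV(T) + (1−ψ)·hL(T).
  T = 312.0 K: K = (2.421, 0.605, 0.139), RR gives ψ = 0.139, H_out = 3.863 kJ/mol
  T = 348.1 K: K = (4.780, 0.937, 0.198), RR gives ψ = 0.552, H_out = 20.498 kJ/mol
  T = 330.1 K: K = (3.469, 0.762, 0.168), RR gives ψ = 0.395, H_out = 13.907 kJ/mol
  T = 321.1 K: K = (2.916, 0.682, 0.153), RR gives ψ = 0.287, H_out = 9.573 kJ/mol
  T = 316.6 K: K = (2.663, 0.643, 0.146), RR gives ψ = 0.221, H_out = 6.969 kJ/mol
  T = 318.9 K: K = (2.790, 0.663, 0.150), RR gives ψ = 0.256, H_out = 8.345 kJ/mol
Linear interpolation between T = 316.6 (H_out = 6.969) and T = 318.9 (H_out = 8.345) on hF = 7.689 gives T ≈ 317.8 K, at which ψ = 0.24.

T = 317.8 K, V/F = 0.24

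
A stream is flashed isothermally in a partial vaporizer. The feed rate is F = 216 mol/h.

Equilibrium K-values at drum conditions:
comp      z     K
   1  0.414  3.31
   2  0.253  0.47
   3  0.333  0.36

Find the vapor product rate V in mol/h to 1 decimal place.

Newton–Raphson from ψ = 0.69:
  ψ = 0.690: g = -0.2244, g' = -0.942 → ψ = 0.452
  ψ = 0.452: g = -0.0083, g' = -0.922 → ψ = 0.443
Converged at ψ = 0.443.
Then V = ψ·F = 0.4430·216 = 95.7 mol/h and L = F − V = 120.3 mol/h.

V = 95.7 mol/h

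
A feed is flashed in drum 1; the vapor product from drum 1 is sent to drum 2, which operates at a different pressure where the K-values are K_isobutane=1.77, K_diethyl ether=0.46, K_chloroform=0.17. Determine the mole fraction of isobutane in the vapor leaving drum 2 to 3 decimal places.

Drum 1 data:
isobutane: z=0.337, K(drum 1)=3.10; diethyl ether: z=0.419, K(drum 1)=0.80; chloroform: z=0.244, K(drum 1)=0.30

y_isobutane (drum 2) = 0.783

Drum 1:
Let ψ₁ = V/F and solve Σ zᵢ(Kᵢ−1)/(1+ψ₁(Kᵢ−1)) = 0.
Feasibility: ΣzᵢKᵢ = 1.453, Σzᵢ/Kᵢ = 1.446 — both > 1, two phases present.
Newton iteration, ψ₁⁰ = 0.5:
  ψ₁ = 0.500: g = -0.0107, g' = -0.657 → ψ₁ = 0.484
Converged at ψ₁ = 0.484.
Drum-1 compositions:
  isobutane: x = 0.167, y = 0.518
  diethyl ether: x = 0.464, y = 0.371
  chloroform: x = 0.369, y = 0.111
Drum-2 feed = drum-1 vapor: z₂ = (0.5182, 0.3711, 0.1107).
Drum 2:
Material balance + equilibrium reduce to Σ zᵢ(Kᵢ−1)/(1+ψ₂(Kᵢ−1)) = 0.
g(0) = ΣzᵢKᵢ − 1 = 0.107 and g(1) = 1 − Σzᵢ/Kᵢ = -0.751, so a root lies in (0, 1).
Newton iteration, ψ₂⁰ = 0.38:
  ψ₂ = 0.380: g = -0.0776, g' = -0.518 → ψ₂ = 0.230
  ψ₂ = 0.230: g = -0.0034, g' = -0.479 → ψ₂ = 0.223
Converged at ψ₂ = 0.223.
  isobutane: x = 0.442, y = 0.783
  diethyl ether: x = 0.422, y = 0.194
  chloroform: x = 0.136, y = 0.023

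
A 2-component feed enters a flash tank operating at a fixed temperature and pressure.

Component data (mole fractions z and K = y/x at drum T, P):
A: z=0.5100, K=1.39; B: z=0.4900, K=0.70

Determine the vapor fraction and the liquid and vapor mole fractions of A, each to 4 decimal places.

Material balance + equilibrium reduce to Σ zᵢ(Kᵢ−1)/(1+ψ(Kᵢ−1)) = 0.
Feasibility: ΣzᵢKᵢ = 1.0519, Σzᵢ/Kᵢ = 1.0669 — both > 1, two phases present.
Binary case is linear: z₁(K₁−1)(1+ψ(K₂−1)) + z₂(K₂−1)(1+ψ(K₁−1)) = 0
⇒ ψ = [z₁(K₁−1)+z₂(K₂−1)] / [−(K₁−1)(K₂−1)] = 0.05190/0.11700 = 0.4436
Compositions from xᵢ = zᵢ/(1+ψ(Kᵢ−1)), yᵢ = Kᵢxᵢ:
  A: x = 0.4348, y = 0.6043
  B: x = 0.5652, y = 0.3957

ψ = 0.4436, x_A = 0.4348, y_A = 0.6043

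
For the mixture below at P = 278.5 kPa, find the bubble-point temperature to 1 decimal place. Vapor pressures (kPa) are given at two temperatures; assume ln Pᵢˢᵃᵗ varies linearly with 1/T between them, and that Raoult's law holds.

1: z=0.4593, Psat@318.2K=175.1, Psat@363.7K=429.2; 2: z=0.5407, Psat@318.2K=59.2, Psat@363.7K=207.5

T = 358.4 K

Bubble-point temperature: ΣzᵢPᵢˢᵃᵗ(T) = P. Interpolate ln Pᵢˢᵃᵗ = aᵢ + bᵢ/T.
  T = 318.2 K: ΣzᵢPᵢˢᵃᵗ = 112.43 kPa
  T = 363.7 K: ΣzᵢPᵢˢᵃᵗ = 309.33 kPa
  T = 340.9 K: ΣzᵢPᵢˢᵃᵗ = 192.01 kPa
  T = 352.3 K: ΣzᵢPᵢˢᵃᵗ = 245.40 kPa
  T = 358.0 K: ΣzᵢPᵢˢᵃᵗ = 275.97 kPa
  T = 360.9 K: ΣzᵢPᵢˢᵃᵗ = 292.59 kPa
Interpolating between 358.0 K and 360.9 K gives T ≈ 358.4 K.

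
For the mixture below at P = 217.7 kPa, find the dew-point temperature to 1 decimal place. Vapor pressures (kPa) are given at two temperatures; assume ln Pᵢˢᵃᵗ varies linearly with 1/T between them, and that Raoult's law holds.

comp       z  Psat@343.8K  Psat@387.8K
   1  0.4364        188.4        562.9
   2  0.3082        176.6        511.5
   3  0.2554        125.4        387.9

Dew-point temperature: Σzᵢ·P/Pᵢˢᵃᵗ(T) = 1. Interpolate ln Pᵢˢᵃᵗ = aᵢ + bᵢ/T.
  T = 343.8 K: ΣzᵢP/Pᵢˢᵃᵗ = 1.3276
  T = 387.8 K: ΣzᵢP/Pᵢˢᵃᵗ = 0.4433
  T = 365.8 K: ΣzᵢP/Pᵢˢᵃᵗ = 0.7422
  T = 354.8 K: ΣzᵢP/Pᵢˢᵃᵗ = 0.9837
  T = 349.3 K: ΣzᵢP/Pᵢˢᵃᵗ = 1.1401
  T = 352.1 K: ΣzᵢP/Pᵢˢᵃᵗ = 1.0570
Interpolating between 352.1 K and 354.8 K gives T ≈ 354.2 K.

T = 354.2 K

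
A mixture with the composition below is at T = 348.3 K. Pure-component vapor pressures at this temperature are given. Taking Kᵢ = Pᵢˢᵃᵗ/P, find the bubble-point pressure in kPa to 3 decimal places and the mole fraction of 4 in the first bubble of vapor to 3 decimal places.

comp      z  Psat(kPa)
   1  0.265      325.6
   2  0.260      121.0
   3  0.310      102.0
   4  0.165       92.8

Pbub = 164.676 kPa, y_4 = 0.093

At the bubble point ψ → 0, so ΣzᵢKᵢ = 1 with Kᵢ = Pᵢˢᵃᵗ/P ⇒ P = ΣzᵢPᵢˢᵃᵗ.
P = 0.265·325.6 + 0.260·121.0 + 0.310·102.0 + 0.165·92.8 = 164.676 kPa
yᵢ = zᵢPᵢˢᵃᵗ/P ⇒ y_4 = 0.165·92.8/164.676 = 0.093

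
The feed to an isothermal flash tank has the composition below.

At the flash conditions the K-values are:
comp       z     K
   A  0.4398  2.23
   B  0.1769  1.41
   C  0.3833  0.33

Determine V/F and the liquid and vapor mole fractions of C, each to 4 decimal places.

V/F = 0.5134, x_C = 0.5843, y_C = 0.1928

Material balance + equilibrium reduce to Σ zᵢ(Kᵢ−1)/(1+V/F(Kᵢ−1)) = 0.
Feasibility: ΣzᵢKᵢ = 1.3567, Σzᵢ/Kᵢ = 1.4842 — both > 1, two phases present.
Newton–Raphson from V/F = 0.52:
  V/F = 0.5200: g = -0.00441, g' = -0.6730 → V/F = 0.5134
Converged at V/F = 0.5134.
Compositions from xᵢ = zᵢ/(1+V/F(Kᵢ−1)), yᵢ = Kᵢxᵢ:
  A: x = 0.2696, y = 0.6011
  B: x = 0.1461, y = 0.2061
  C: x = 0.5843, y = 0.1928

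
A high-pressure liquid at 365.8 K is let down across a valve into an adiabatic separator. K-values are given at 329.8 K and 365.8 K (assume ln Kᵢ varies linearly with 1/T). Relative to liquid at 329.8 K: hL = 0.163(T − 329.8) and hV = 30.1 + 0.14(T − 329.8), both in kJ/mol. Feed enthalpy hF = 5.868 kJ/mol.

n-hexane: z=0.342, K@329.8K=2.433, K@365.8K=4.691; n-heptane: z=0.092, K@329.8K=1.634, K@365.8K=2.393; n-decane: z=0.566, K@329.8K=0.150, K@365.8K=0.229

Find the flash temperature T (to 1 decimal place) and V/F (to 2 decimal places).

T = 337.0 K, V/F = 0.16

Adiabatic flash: solve Rachford–Rice at each trial T, then check hF = ψ·hV(T) + (1−ψ)·hL(T).
  T = 329.8 K: K = (2.433, 1.634, 0.150), RR gives ψ = 0.060, H_out = 1.820 kJ/mol
  T = 365.8 K: K = (4.691, 2.393, 0.229), RR gives ψ = 0.375, H_out = 16.841 kJ/mol
  T = 347.8 K: K = (3.436, 1.997, 0.187), RR gives ψ = 0.260, H_out = 10.648 kJ/mol
  T = 338.8 K: K = (2.905, 1.811, 0.168), RR gives ψ = 0.177, H_out = 6.765 kJ/mol
  T = 334.3 K: K = (2.662, 1.722, 0.159), RR gives ψ = 0.125, H_out = 4.469 kJ/mol
  T = 336.6 K: K = (2.784, 1.767, 0.164), RR gives ψ = 0.153, H_out = 5.680 kJ/mol
Linear interpolation between T = 336.6 (H_out = 5.680) and T = 338.8 (H_out = 6.765) on hF = 5.868 gives T ≈ 337.0 K, at which ψ = 0.16.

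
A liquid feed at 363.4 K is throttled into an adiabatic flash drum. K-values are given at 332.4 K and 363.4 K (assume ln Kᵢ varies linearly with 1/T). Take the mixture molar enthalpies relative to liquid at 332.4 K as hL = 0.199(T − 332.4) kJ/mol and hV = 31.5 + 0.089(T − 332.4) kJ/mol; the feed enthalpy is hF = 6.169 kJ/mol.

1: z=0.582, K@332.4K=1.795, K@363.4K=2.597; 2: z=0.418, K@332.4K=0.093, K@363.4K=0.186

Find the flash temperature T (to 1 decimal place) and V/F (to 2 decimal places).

Adiabatic flash: solve Rachford–Rice at each trial T, then check hF = ψ·hV(T) + (1−ψ)·hL(T).
  T = 332.4 K: K = (1.795, 0.093), RR gives ψ = 0.116, H_out = 3.651 kJ/mol
  T = 363.4 K: K = (2.597, 0.186), RR gives ψ = 0.453, H_out = 18.901 kJ/mol
  T = 347.9 K: K = (2.177, 0.134), RR gives ψ = 0.317, H_out = 12.516 kJ/mol
  T = 340.1 K: K = (1.980, 0.112), RR gives ψ = 0.229, H_out = 8.541 kJ/mol
  T = 336.2 K: K = (1.885, 0.102), RR gives ψ = 0.176, H_out = 6.219 kJ/mol
  T = 334.3 K: K = (1.840, 0.097), RR gives ψ = 0.147, H_out = 4.978 kJ/mol
Linear interpolation between T = 334.3 (H_out = 4.978) and T = 336.2 (H_out = 6.219) on hF = 6.169 gives T ≈ 336.1 K, at which ψ = 0.17.

T = 336.1 K, V/F = 0.17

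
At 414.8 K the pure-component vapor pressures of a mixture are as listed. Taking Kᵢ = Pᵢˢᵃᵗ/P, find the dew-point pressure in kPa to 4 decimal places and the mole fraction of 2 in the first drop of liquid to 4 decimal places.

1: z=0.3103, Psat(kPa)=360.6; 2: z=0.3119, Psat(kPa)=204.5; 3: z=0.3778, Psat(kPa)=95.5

At the dew point ψ → 1, so Σzᵢ/Kᵢ = 1 with Kᵢ = Pᵢˢᵃᵗ/P ⇒ 1/P = Σzᵢ/Pᵢˢᵃᵗ.
1/P = 0.3103/360.6 + 0.3119/204.5 + 0.3778/95.5 = 0.0063417 ⇒ P = 157.6861 kPa
xᵢ = zᵢP/Pᵢˢᵃᵗ ⇒ x_2 = 0.3119·157.6861/204.5 = 0.2405

Pdew = 157.6861 kPa, x_2 = 0.2405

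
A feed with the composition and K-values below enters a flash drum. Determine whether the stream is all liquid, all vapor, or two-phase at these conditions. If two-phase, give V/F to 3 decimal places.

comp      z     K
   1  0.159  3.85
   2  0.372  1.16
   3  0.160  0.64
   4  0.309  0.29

two-phase, V/F = 0.238

ΣzᵢKᵢ = 1.236; Σzᵢ/Kᵢ = 1.678.
Both exceed 1, so a two-phase solution exists.
Let ψ = V/F and solve Σ zᵢ(Kᵢ−1)/(1+ψ(Kᵢ−1)) = 0.
Newton–Raphson from ψ = 0.51:
  ψ = 0.510: g = -0.1748, g' = -0.637 → ψ = 0.235
  ψ = 0.235: g = 0.0022, g' = -0.721 → ψ = 0.238
Converged at ψ = 0.238.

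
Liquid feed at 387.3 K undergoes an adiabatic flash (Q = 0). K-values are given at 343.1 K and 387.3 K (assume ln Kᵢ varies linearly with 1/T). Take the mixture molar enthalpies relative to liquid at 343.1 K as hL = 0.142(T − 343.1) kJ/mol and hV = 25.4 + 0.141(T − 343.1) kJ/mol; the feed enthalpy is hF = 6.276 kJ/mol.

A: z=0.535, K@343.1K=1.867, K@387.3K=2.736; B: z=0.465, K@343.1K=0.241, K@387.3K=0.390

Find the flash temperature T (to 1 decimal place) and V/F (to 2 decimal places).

T = 347.3 K, V/F = 0.22

Adiabatic flash: solve Rachford–Rice at each trial T, then check hF = ψ·hV(T) + (1−ψ)·hL(T).
  T = 343.1 K: K = (1.867, 0.241), RR gives ψ = 0.169, H_out = 4.281 kJ/mol
  T = 387.3 K: K = (2.736, 0.390), RR gives ψ = 0.609, H_out = 21.723 kJ/mol
  T = 365.2 K: K = (2.286, 0.311), RR gives ψ = 0.415, H_out = 13.673 kJ/mol
  T = 354.1 K: K = (2.072, 0.275), RR gives ψ = 0.304, H_out = 9.274 kJ/mol
  T = 348.6 K: K = (1.968, 0.258), RR gives ψ = 0.240, H_out = 6.886 kJ/mol
  T = 345.9 K: K = (1.918, 0.249), RR gives ψ = 0.206, H_out = 5.639 kJ/mol
  T = 347.2 K: K = (1.942, 0.253), RR gives ψ = 0.223, H_out = 6.246 kJ/mol
Linear interpolation between T = 347.2 (H_out = 6.246) and T = 348.6 (H_out = 6.886) on hF = 6.276 gives T ≈ 347.3 K, at which ψ = 0.22.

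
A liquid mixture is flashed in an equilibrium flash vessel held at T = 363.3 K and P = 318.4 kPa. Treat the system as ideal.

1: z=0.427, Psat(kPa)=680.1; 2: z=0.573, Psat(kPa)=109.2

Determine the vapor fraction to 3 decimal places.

Raoult's law: Kᵢ = Pᵢˢᵃᵗ/P = Pᵢˢᵃᵗ/318.4.
  K_1 = 680.1/318.4 = 2.13599, K_2 = 109.2/318.4 = 0.34296
Rachford–Rice: g(ψ) = Σ zᵢ(Kᵢ−1)/(1+ψ(Kᵢ−1)) = 0.
Check two-phase: ΣzᵢKᵢ = 1.109 > 1 and Σzᵢ/Kᵢ = 1.871 > 1, so g(0) = 0.109 > 0 and g(1) = -0.871 < 0.
Newton iteration, ψ⁰ = 0.4:
  ψ = 0.400: g = -0.1772, g' = -0.716 → ψ = 0.152
  ψ = 0.152: g = -0.0049, g' = -0.706 → ψ = 0.145
Converged at ψ = 0.145.

ψ = 0.145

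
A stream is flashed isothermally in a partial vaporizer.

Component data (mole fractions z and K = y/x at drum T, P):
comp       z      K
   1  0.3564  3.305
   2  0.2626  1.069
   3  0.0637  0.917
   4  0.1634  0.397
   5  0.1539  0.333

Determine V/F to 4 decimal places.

V/F = 0.6461

Iterate (Newton) starting at V/F = 0.5:
  V/F = 0.5000: g = 0.09857, g' = -0.6862 → V/F = 0.6436
  V/F = 0.6436: g = 0.00163, g' = -0.6775 → V/F = 0.6461
Converged at V/F = 0.6461.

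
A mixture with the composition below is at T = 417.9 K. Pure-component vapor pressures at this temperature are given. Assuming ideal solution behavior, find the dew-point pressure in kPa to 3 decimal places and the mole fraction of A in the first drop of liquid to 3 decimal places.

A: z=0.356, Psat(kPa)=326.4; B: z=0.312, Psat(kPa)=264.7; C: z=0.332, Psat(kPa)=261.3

At the dew point ψ → 1, so Σzᵢ/Kᵢ = 1 with Kᵢ = Pᵢˢᵃᵗ/P ⇒ 1/P = Σzᵢ/Pᵢˢᵃᵗ.
1/P = 0.356/326.4 + 0.312/264.7 + 0.332/261.3 = 0.003540 ⇒ P = 282.490 kPa
xᵢ = zᵢP/Pᵢˢᵃᵗ ⇒ x_A = 0.356·282.490/326.4 = 0.308

Pdew = 282.490 kPa, x_A = 0.308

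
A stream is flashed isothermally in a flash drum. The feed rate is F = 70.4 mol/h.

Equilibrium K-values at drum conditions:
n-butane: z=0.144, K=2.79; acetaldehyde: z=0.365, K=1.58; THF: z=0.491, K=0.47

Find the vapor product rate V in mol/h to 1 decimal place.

Material balance + equilibrium reduce to Σ zᵢ(Kᵢ−1)/(1+ψ(Kᵢ−1)) = 0.
Feasibility: ΣzᵢKᵢ = 1.209, Σzᵢ/Kᵢ = 1.327 — both > 1, two phases present.
Iterate (Newton) starting at ψ = 0.5:
  ψ = 0.500: g = -0.0539, g' = -0.458 → ψ = 0.382
Converged at ψ = 0.382.
Then V = ψ·F = 0.3822·70.4 = 26.9 mol/h and L = F − V = 43.5 mol/h.

V = 26.9 mol/h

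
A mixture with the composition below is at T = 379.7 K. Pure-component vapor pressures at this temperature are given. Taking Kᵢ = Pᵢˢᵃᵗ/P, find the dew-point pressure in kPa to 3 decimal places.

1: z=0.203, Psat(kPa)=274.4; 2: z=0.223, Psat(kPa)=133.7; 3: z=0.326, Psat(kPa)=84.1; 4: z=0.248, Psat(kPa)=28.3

Pdew = 66.457 kPa

At the dew point ψ → 1, so Σzᵢ/Kᵢ = 1 with Kᵢ = Pᵢˢᵃᵗ/P ⇒ 1/P = Σzᵢ/Pᵢˢᵃᵗ.
1/P = 0.203/274.4 + 0.223/133.7 + 0.326/84.1 + 0.248/28.3 = 0.015047 ⇒ P = 66.457 kPa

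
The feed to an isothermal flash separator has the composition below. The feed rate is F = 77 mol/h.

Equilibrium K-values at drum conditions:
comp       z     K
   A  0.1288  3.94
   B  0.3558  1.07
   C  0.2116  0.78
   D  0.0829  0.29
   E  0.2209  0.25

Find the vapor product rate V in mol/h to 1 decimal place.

V = 10.2 mol/h

Material balance + equilibrium reduce to Σ zᵢ(Kᵢ−1)/(1+V/F(Kᵢ−1)) = 0.
g(0) = ΣzᵢKᵢ − 1 = 0.1325 and g(1) = 1 − Σzᵢ/Kᵢ = -0.8060, so a root lies in (0, 1).
Newton iteration, V/F⁰ = 0.5:
  V/F = 0.5000: g = -0.23127, g' = -0.6156 → V/F = 0.1243
  V/F = 0.1243: g = 0.00688, g' = -0.8110 → V/F = 0.1328
  V/F = 0.1328: g = 0.00008, g' = -0.7926 → V/F = 0.1329
Converged at V/F = 0.1329.
Then V = V/F·F = 0.1329·77 = 10.2 mol/h and L = F − V = 66.8 mol/h.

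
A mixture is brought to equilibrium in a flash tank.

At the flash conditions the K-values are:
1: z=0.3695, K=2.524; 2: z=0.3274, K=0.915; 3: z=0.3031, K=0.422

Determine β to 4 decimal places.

Newton–Raphson from β = 0.5:
  β = 0.5000: g = 0.04412, g' = -0.4793 → β = 0.5921
  β = 0.5921: g = 0.00038, g' = -0.4738 → β = 0.5929
Converged at β = 0.5929.

β = 0.5929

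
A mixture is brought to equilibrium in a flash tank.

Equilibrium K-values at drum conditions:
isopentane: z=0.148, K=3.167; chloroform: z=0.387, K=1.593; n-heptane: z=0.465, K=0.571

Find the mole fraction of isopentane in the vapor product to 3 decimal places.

Material balance + equilibrium reduce to Σ zᵢ(Kᵢ−1)/(1+β(Kᵢ−1)) = 0.
Check two-phase: ΣzᵢKᵢ = 1.351 > 1 and Σzᵢ/Kᵢ = 1.104 > 1, so g(0) = 0.351 > 0 and g(1) = -0.104 < 0.
Newton–Raphson from β = 0.36:
  β = 0.360: g = 0.1334, g' = -0.431 → β = 0.669
  β = 0.669: g = 0.0154, g' = -0.354 → β = 0.713
Converged at β = 0.713.
Compositions from xᵢ = zᵢ/(1+β(Kᵢ−1)), yᵢ = Kᵢxᵢ:
  isopentane: x = 0.058, y = 0.184
  chloroform: x = 0.272, y = 0.433
  n-heptane: x = 0.670, y = 0.382

y_isopentane = 0.184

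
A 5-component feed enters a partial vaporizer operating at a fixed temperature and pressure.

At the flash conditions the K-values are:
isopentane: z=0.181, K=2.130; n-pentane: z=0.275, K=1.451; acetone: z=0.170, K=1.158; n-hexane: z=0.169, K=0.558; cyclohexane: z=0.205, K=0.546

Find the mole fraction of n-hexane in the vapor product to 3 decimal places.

y_n-hexane = 0.133

Let ψ = V/F and solve Σ zᵢ(Kᵢ−1)/(1+ψ(Kᵢ−1)) = 0.
Feasibility: ΣzᵢKᵢ = 1.188, Σzᵢ/Kᵢ = 1.100 — both > 1, two phases present.
Newton iteration, ψ⁰ = 0.5:
  ψ = 0.500: g = 0.0405, g' = -0.260 → ψ = 0.656
  ψ = 0.656: g = -0.0001, g' = -0.264 → ψ = 0.655
Converged at ψ = 0.655.
Compositions from xᵢ = zᵢ/(1+ψ(Kᵢ−1)), yᵢ = Kᵢxᵢ:
  isopentane: x = 0.104, y = 0.222
  n-pentane: x = 0.212, y = 0.308
  acetone: x = 0.154, y = 0.178
  n-hexane: x = 0.238, y = 0.133
  cyclohexane: x = 0.292, y = 0.159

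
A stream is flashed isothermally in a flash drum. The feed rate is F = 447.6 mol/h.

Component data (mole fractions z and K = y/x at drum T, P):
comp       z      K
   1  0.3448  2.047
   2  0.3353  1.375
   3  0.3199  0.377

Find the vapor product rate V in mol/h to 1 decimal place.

Let ψ = V/F and solve Σ zᵢ(Kᵢ−1)/(1+ψ(Kᵢ−1)) = 0.
g(0) = ΣzᵢKᵢ − 1 = 0.2874 and g(1) = 1 − Σzᵢ/Kᵢ = -0.2608, so a root lies in (0, 1).
Newton iteration, ψ⁰ = 0.53:
  ψ = 0.5300: g = 0.03952, g' = -0.4659 → ψ = 0.6148
  ψ = 0.6148: g = -0.00122, g' = -0.4972 → ψ = 0.6124
Converged at ψ = 0.6124.
Then V = ψ·F = 0.6124·447.6 = 274.1 mol/h and L = F − V = 173.5 mol/h.

V = 274.1 mol/h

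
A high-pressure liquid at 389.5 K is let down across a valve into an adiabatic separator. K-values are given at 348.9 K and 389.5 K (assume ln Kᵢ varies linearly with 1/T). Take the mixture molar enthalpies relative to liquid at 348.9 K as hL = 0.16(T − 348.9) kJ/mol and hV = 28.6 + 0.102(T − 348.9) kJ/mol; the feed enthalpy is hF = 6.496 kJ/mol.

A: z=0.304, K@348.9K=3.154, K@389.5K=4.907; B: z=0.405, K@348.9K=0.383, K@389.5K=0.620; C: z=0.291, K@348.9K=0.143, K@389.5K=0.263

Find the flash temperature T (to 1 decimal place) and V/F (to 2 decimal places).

T = 358.9 K, V/F = 0.17

Adiabatic flash: solve Rachford–Rice at each trial T, then check hF = ψ·hV(T) + (1−ψ)·hL(T).
  T = 348.9 K: K = (3.154, 0.383, 0.143), RR gives ψ = 0.100, H_out = 2.854 kJ/mol
  T = 389.5 K: K = (4.907, 0.620, 0.263), RR gives ψ = 0.380, H_out = 16.475 kJ/mol
  T = 369.2 K: K = (3.982, 0.494, 0.197), RR gives ψ = 0.244, H_out = 9.946 kJ/mol
  T = 359.0 K: K = (3.554, 0.436, 0.169), RR gives ψ = 0.175, H_out = 6.519 kJ/mol
  T = 353.9 K: K = (3.349, 0.409, 0.155), RR gives ψ = 0.138, H_out = 4.713 kJ/mol
  T = 356.4 K: K = (3.448, 0.422, 0.162), RR gives ψ = 0.157, H_out = 5.608 kJ/mol
  T = 357.7 K: K = (3.501, 0.429, 0.165), RR gives ψ = 0.166, H_out = 6.066 kJ/mol
Linear interpolation between T = 357.7 (H_out = 6.066) and T = 359.0 (H_out = 6.519) on hF = 6.496 gives T ≈ 358.9 K, at which ψ = 0.17.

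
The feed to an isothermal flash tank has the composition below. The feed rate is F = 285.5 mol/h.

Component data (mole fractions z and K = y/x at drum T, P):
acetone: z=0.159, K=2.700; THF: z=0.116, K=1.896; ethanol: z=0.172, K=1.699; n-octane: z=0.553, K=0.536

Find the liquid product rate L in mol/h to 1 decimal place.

L = 160.7 mol/h

Rachford–Rice: g(β) = Σ zᵢ(Kᵢ−1)/(1+β(Kᵢ−1)) = 0.
g(0) = ΣzᵢKᵢ − 1 = 0.238 and g(1) = 1 − Σzᵢ/Kᵢ = -0.253, so a root lies in (0, 1).
Newton–Raphson from β = 0.46:
  β = 0.460: g = -0.0100, g' = -0.432 → β = 0.437
Converged at β = 0.437.
Then V = β·F = 0.4370·285.5 = 124.8 mol/h and L = F − V = 160.7 mol/h.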